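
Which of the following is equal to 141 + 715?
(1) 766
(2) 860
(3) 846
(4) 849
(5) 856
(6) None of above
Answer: 5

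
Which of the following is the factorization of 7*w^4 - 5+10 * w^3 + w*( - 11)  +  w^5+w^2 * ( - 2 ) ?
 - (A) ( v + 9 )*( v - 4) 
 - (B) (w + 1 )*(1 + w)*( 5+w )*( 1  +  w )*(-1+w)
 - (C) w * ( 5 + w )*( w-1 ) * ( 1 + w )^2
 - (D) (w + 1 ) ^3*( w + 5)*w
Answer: B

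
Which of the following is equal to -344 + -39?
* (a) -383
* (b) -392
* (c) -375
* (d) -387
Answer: a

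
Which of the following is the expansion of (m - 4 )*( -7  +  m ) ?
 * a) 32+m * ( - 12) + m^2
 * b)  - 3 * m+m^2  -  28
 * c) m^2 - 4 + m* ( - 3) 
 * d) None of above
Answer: d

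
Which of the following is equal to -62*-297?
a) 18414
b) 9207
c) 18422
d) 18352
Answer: a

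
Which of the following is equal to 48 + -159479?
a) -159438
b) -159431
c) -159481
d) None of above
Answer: b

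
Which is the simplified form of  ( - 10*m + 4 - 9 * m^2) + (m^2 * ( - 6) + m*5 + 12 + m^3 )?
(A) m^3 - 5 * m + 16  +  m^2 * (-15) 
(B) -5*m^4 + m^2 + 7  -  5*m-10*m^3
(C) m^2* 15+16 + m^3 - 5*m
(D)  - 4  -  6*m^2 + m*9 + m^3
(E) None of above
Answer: A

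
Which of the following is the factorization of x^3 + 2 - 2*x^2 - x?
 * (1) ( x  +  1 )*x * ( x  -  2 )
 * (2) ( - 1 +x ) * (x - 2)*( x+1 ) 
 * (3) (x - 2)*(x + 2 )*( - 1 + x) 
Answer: 2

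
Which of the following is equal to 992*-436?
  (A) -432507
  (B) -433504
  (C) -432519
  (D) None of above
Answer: D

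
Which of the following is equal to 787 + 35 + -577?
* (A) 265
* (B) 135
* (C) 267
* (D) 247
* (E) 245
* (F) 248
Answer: E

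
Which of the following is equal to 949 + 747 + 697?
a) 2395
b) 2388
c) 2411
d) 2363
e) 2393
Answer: e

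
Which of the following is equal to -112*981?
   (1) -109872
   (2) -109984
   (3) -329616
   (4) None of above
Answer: 1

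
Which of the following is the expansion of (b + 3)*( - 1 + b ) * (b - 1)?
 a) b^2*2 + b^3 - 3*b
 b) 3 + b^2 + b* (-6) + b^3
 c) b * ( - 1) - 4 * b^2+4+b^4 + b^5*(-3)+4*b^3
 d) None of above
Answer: d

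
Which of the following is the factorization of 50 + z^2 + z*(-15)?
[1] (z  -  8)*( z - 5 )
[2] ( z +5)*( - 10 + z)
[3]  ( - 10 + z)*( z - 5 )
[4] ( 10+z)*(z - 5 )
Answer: 3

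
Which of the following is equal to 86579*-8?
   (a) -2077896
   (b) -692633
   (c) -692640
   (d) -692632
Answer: d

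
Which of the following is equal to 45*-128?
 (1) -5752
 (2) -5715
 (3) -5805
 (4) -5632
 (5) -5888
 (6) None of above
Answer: 6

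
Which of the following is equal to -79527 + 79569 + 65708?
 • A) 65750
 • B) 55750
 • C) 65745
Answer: A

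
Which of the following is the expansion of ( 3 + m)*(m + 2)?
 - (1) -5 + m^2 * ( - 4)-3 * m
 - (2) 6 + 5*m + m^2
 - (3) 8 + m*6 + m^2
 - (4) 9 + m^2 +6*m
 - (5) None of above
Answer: 2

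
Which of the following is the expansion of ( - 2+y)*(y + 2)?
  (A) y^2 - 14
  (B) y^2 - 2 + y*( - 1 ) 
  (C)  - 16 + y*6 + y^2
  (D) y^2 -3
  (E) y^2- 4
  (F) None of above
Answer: E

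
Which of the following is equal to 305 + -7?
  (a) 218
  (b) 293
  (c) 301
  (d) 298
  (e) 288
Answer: d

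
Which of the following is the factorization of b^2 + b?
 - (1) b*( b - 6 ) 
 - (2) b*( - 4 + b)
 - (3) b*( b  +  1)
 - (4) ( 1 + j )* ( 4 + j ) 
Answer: 3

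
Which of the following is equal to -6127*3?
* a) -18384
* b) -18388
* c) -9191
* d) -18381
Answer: d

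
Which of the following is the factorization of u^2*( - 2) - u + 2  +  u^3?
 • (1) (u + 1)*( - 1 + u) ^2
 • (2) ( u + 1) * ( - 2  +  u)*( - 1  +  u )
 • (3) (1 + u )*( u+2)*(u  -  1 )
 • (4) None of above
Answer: 2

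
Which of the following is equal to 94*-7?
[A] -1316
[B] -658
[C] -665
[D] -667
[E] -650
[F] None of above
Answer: B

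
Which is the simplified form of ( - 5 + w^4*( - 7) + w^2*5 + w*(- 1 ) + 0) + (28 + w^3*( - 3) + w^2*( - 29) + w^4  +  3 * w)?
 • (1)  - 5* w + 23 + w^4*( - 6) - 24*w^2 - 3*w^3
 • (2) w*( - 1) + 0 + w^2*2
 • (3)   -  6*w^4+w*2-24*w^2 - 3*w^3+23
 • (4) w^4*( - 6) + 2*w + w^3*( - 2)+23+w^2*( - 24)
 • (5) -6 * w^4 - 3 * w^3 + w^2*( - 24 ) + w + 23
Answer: 3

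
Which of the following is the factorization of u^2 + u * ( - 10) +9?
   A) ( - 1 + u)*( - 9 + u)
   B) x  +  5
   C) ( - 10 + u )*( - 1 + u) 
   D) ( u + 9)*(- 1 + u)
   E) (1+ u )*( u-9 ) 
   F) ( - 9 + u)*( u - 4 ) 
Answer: A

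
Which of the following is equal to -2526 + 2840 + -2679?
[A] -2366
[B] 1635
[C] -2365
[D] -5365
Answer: C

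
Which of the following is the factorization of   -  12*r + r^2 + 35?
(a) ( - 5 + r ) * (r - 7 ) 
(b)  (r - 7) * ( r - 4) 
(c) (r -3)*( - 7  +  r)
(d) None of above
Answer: a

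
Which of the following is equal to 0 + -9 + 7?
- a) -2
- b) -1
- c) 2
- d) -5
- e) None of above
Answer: a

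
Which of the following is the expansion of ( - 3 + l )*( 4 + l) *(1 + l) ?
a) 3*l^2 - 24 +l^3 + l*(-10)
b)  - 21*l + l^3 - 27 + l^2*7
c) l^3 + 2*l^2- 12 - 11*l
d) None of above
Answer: c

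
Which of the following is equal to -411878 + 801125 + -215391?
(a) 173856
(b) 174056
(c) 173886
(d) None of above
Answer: a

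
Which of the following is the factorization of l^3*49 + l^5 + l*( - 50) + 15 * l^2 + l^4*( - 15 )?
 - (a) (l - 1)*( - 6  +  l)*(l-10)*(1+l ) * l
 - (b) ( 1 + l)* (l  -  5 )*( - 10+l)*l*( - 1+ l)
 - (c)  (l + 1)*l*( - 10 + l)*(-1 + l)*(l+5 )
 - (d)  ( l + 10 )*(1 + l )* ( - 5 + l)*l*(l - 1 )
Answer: b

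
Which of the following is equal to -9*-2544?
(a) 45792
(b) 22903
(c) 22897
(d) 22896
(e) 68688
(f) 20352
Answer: d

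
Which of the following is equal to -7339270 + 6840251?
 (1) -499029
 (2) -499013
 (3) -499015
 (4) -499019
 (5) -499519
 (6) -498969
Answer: 4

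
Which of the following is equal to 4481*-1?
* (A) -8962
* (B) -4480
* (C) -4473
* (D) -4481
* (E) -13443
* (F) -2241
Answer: D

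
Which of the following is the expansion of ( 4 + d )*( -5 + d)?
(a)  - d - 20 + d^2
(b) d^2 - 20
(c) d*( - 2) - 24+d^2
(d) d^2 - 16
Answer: a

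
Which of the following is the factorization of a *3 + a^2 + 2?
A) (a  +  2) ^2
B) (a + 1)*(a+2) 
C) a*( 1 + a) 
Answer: B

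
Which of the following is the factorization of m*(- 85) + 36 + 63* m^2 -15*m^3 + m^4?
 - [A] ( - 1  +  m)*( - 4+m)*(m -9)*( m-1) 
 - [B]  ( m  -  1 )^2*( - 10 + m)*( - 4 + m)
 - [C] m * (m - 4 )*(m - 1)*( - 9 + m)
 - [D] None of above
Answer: A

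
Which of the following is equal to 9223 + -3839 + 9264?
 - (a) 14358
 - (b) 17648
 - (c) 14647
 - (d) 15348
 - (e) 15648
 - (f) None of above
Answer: f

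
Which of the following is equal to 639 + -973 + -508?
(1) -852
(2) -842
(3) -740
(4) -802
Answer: 2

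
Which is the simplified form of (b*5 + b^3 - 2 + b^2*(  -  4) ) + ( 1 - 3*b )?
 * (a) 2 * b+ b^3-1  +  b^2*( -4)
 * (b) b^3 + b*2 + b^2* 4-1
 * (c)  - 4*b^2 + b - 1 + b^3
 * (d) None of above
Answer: a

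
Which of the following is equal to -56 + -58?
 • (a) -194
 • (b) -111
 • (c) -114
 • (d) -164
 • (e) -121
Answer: c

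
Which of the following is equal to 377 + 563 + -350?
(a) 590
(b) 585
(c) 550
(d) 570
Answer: a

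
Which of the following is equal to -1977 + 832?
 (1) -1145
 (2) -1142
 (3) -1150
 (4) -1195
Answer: 1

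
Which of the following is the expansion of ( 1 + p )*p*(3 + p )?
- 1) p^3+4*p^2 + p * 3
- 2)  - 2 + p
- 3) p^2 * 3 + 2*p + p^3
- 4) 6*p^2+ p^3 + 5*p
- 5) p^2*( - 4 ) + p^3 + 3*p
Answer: 1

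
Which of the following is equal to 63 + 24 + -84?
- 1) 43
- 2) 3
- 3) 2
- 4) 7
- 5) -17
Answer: 2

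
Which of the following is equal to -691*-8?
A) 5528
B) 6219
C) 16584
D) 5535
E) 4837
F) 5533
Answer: A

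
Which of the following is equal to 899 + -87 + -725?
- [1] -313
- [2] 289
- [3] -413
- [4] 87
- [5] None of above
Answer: 4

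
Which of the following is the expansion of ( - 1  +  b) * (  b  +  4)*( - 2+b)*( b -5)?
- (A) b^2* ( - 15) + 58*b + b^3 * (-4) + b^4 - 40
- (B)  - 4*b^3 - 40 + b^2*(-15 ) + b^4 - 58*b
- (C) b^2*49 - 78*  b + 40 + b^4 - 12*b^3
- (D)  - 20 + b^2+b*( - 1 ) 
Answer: A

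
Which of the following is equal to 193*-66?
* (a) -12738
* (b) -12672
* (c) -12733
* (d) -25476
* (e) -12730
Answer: a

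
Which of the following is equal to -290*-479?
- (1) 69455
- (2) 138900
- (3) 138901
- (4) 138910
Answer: 4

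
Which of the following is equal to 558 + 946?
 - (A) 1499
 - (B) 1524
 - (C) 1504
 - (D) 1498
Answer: C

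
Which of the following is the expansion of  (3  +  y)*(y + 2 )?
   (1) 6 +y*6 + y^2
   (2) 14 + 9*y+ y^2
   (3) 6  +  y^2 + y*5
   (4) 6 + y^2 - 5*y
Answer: 3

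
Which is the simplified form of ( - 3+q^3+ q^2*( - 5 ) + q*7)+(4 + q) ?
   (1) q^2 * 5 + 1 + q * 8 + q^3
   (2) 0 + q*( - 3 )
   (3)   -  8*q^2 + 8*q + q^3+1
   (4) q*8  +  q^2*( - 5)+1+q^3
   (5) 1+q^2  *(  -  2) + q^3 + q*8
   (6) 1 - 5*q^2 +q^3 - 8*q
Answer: 4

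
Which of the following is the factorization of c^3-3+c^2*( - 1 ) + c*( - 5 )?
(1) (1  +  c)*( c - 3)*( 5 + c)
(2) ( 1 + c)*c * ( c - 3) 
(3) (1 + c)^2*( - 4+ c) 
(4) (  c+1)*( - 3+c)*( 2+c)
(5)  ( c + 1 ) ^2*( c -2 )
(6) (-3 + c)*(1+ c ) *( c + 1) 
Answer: 6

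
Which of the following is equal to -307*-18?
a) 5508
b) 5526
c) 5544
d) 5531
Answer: b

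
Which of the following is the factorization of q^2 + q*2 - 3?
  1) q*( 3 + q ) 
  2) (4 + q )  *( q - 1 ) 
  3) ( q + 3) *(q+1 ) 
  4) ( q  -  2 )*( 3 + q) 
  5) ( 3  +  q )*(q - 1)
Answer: 5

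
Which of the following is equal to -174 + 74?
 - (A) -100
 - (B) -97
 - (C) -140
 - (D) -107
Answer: A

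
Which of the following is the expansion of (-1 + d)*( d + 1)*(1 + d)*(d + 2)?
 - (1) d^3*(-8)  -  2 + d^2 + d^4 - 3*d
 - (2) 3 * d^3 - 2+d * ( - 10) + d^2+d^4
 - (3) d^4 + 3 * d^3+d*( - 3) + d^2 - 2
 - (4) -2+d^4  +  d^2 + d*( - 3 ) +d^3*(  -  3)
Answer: 3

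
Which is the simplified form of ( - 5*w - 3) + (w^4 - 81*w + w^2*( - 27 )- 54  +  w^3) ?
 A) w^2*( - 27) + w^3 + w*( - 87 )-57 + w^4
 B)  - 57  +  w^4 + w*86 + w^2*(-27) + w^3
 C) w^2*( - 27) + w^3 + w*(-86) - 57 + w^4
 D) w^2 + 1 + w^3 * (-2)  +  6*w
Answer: C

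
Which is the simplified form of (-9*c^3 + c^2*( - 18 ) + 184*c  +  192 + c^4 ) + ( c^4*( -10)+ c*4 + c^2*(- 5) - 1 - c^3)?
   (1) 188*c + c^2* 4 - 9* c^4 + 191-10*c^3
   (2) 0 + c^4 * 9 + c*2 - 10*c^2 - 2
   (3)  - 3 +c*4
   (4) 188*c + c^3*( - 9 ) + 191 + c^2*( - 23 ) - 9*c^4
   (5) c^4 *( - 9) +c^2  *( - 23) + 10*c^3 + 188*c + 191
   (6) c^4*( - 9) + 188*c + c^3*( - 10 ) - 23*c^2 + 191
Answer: 6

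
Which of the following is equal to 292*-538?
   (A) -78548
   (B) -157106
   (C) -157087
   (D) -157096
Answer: D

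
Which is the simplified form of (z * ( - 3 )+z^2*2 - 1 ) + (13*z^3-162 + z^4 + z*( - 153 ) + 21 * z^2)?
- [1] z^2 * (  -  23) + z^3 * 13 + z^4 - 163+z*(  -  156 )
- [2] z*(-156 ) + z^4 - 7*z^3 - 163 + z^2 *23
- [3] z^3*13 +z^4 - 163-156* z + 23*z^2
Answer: 3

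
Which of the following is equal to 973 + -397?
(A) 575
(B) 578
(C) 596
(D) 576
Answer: D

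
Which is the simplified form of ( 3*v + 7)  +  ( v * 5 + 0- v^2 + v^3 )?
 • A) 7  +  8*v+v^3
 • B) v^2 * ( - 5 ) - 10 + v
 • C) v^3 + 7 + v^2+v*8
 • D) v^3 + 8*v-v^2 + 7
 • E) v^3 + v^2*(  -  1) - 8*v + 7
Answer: D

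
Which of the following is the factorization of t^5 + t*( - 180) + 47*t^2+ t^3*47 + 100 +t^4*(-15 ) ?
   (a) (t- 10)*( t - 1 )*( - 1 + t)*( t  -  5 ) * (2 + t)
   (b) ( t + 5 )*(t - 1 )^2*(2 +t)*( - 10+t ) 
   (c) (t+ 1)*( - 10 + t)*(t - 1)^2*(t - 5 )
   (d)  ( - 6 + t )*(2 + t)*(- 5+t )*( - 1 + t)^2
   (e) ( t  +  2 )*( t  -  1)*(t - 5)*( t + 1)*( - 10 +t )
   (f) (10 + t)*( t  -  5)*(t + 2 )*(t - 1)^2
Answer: a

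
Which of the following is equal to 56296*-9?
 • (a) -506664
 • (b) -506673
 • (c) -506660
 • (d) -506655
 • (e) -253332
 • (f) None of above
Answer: a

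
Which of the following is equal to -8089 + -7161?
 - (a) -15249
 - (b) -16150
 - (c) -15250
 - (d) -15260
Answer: c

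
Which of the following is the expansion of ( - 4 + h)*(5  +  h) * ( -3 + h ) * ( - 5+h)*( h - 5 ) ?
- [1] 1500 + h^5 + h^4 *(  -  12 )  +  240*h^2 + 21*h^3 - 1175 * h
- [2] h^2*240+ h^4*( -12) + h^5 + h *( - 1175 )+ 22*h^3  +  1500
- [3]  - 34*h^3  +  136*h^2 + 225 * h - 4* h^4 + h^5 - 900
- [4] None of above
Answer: 2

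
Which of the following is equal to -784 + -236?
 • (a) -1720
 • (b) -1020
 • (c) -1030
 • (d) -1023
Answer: b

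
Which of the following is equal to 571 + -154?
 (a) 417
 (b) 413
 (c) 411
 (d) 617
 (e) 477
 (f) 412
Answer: a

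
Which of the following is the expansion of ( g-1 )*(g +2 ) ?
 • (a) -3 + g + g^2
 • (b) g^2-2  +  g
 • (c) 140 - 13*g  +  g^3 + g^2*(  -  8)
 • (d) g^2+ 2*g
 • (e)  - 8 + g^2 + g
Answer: b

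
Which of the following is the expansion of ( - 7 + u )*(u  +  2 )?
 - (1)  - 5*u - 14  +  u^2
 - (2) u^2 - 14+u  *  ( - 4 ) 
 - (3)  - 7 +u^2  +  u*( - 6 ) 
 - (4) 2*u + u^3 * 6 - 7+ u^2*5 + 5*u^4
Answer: 1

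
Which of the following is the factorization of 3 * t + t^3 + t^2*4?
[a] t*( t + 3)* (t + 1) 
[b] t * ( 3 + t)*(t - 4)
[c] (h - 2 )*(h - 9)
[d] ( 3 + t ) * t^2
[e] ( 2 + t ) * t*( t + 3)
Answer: a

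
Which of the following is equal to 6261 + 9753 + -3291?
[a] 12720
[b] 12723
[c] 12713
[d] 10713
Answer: b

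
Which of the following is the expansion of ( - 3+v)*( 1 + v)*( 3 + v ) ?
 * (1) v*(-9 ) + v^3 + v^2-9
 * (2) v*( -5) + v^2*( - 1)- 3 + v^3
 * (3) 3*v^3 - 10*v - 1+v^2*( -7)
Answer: 1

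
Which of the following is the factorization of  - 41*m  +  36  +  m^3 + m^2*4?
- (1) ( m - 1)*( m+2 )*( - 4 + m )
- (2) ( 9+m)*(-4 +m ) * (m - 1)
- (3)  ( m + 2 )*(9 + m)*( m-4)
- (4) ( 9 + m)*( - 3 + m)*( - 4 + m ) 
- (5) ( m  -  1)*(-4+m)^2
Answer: 2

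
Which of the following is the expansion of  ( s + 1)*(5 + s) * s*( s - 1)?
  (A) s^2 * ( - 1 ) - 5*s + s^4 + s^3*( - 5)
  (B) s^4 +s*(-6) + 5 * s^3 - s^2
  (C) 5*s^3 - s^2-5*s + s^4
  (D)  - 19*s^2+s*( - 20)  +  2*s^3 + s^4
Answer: C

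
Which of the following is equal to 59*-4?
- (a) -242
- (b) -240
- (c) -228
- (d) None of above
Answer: d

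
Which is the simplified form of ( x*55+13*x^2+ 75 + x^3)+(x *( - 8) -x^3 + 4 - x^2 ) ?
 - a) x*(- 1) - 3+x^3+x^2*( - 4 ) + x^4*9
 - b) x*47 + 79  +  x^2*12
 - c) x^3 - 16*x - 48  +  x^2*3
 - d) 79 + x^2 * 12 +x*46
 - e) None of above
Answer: b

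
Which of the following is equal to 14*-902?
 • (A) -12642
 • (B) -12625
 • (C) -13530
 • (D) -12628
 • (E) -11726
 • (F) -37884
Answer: D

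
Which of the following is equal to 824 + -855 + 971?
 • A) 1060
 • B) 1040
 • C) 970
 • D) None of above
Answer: D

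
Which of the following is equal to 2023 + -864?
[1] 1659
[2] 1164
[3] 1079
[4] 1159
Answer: 4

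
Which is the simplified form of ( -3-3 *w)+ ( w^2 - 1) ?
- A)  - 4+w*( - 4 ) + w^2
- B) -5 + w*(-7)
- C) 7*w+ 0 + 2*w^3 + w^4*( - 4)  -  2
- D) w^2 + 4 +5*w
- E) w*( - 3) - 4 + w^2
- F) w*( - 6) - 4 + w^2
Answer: E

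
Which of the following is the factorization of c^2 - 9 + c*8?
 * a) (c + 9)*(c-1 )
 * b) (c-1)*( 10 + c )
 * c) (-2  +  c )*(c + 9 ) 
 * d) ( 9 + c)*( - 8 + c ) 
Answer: a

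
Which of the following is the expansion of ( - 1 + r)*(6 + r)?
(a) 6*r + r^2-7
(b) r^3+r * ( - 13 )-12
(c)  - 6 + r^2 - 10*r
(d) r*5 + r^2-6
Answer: d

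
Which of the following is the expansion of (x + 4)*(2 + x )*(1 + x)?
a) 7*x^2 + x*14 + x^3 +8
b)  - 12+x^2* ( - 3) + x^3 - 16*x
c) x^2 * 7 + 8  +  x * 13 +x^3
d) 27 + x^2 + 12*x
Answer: a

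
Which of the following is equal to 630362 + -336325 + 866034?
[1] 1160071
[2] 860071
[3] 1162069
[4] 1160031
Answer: 1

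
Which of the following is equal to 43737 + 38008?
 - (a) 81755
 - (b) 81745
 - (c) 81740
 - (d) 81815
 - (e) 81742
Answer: b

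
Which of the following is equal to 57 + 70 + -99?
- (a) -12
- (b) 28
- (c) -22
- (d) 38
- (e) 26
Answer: b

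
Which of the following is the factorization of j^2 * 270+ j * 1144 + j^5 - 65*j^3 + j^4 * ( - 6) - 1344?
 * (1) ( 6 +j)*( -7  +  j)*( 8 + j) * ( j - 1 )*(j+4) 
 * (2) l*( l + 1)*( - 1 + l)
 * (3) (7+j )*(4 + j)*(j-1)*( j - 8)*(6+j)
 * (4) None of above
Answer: 4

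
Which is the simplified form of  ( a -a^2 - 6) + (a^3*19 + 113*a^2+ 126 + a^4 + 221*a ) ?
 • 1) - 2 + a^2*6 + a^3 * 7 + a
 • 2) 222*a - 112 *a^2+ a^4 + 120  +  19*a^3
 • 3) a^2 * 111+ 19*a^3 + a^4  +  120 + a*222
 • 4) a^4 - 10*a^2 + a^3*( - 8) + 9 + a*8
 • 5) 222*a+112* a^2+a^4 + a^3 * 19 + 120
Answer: 5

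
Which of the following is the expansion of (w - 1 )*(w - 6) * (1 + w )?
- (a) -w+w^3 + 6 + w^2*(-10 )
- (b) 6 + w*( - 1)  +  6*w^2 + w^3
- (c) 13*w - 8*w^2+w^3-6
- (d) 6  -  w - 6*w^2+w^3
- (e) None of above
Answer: d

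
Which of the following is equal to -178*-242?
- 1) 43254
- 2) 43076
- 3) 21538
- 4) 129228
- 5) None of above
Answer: 2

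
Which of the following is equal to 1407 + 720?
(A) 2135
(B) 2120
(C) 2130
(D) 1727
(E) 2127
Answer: E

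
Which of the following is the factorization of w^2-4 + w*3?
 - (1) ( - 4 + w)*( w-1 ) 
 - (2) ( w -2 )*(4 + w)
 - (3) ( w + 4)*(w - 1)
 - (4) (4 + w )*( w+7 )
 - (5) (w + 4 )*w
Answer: 3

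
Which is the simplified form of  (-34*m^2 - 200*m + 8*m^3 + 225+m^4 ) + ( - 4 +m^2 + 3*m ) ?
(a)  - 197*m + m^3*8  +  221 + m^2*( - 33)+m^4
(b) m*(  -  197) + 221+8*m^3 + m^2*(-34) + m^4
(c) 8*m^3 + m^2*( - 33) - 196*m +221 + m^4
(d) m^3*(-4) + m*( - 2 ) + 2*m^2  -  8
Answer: a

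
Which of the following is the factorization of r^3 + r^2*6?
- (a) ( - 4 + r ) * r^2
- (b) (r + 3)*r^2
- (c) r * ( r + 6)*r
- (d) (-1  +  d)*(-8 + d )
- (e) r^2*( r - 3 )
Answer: c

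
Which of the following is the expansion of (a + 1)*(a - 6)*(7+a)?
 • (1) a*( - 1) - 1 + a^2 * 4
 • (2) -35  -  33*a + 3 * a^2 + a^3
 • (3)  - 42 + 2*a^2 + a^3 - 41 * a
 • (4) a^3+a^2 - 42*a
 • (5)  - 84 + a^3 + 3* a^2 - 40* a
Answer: 3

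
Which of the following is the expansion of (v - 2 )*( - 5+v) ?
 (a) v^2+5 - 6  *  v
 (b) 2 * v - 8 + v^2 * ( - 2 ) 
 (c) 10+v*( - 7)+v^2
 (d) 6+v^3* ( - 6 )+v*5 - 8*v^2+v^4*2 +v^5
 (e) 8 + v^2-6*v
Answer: c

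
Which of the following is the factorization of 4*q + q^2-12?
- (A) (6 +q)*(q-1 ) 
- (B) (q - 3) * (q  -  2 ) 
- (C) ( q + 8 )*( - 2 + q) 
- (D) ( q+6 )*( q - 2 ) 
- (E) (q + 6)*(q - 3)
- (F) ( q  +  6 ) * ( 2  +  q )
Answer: D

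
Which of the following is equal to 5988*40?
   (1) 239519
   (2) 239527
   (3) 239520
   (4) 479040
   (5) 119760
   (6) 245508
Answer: 3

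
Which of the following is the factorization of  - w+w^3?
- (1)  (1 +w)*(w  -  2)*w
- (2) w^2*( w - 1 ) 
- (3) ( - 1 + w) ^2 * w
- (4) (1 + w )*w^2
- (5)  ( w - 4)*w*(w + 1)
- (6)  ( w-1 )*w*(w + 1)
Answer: 6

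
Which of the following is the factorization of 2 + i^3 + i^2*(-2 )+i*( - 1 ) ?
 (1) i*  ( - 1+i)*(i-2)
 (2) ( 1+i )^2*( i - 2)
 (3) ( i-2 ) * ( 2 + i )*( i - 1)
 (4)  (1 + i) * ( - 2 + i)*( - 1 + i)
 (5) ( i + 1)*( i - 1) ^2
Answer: 4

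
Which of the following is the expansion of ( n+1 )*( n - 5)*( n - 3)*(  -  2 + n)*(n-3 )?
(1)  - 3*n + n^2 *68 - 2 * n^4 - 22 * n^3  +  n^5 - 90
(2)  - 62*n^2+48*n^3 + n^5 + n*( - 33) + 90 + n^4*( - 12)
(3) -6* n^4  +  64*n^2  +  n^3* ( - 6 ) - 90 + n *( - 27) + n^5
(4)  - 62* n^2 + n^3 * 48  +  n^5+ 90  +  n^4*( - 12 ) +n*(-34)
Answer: 2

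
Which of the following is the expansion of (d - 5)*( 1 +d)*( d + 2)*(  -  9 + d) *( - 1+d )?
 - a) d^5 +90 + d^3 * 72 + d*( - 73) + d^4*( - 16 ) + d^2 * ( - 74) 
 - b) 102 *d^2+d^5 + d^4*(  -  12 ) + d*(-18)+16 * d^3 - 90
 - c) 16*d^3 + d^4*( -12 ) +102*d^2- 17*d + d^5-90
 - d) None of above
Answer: c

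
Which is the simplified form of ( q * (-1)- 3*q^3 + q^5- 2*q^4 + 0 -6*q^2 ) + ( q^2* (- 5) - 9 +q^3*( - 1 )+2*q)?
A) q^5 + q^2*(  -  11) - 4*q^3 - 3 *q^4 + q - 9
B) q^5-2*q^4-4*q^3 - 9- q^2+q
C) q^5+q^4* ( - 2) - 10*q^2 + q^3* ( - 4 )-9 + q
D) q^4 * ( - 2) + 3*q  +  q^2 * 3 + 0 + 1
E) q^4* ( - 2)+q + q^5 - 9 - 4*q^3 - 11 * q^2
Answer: E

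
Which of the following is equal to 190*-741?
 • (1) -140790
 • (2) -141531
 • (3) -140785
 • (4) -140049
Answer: 1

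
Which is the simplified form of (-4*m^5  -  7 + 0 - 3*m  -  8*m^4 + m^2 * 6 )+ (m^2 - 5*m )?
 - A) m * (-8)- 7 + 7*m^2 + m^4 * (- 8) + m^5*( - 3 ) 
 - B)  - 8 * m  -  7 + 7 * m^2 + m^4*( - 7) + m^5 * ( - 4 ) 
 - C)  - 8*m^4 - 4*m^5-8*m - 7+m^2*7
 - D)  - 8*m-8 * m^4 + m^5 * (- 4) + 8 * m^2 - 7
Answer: C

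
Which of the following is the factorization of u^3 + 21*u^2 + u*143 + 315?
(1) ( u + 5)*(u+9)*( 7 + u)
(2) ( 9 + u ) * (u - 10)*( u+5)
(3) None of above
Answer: 1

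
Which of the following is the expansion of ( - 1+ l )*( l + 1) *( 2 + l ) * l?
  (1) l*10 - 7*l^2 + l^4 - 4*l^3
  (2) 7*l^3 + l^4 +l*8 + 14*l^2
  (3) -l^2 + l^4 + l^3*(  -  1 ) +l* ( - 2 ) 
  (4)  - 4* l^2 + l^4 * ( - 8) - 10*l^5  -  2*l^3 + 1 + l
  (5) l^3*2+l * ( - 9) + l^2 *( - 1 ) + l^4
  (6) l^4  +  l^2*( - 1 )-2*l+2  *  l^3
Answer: 6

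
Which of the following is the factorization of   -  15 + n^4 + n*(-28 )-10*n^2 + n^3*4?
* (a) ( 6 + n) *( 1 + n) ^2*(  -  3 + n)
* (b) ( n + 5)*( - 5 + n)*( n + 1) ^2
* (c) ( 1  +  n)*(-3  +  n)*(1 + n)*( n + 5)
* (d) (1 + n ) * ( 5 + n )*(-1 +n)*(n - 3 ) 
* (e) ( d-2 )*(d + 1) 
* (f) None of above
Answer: c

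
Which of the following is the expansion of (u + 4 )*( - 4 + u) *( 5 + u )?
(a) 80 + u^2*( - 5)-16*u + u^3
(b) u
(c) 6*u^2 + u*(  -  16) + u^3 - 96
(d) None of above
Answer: d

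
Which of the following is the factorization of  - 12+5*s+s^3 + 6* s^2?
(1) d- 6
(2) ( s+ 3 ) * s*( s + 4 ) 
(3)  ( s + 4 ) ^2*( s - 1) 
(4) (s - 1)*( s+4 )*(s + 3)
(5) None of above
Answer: 4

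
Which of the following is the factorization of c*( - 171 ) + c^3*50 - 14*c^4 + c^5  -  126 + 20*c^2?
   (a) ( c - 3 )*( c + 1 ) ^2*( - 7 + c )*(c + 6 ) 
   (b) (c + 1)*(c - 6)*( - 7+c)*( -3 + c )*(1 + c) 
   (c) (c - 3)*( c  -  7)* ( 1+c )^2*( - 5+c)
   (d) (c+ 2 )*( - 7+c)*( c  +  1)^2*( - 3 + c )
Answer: b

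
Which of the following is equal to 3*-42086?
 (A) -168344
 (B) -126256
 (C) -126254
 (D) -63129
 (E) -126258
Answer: E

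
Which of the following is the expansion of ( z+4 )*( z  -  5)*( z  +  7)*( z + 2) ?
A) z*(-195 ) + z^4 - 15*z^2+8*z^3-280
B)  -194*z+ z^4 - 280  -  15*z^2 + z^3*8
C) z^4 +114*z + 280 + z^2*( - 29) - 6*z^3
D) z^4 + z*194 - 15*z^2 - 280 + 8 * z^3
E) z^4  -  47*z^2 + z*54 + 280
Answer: B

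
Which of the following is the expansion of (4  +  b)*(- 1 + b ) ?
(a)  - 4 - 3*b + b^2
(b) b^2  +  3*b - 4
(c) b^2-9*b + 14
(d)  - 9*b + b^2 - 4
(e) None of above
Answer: b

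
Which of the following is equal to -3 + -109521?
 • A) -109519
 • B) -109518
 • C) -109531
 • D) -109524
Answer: D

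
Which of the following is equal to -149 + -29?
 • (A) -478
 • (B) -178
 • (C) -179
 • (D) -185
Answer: B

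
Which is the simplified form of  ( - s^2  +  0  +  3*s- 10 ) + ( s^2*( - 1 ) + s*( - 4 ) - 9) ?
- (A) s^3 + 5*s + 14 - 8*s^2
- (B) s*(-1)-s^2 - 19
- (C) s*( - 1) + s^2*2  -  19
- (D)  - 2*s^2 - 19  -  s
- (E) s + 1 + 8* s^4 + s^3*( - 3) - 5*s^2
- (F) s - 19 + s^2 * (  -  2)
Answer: D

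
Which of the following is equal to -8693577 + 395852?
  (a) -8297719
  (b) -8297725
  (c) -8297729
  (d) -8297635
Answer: b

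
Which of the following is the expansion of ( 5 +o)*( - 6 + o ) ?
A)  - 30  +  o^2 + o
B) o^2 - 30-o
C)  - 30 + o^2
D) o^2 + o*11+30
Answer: B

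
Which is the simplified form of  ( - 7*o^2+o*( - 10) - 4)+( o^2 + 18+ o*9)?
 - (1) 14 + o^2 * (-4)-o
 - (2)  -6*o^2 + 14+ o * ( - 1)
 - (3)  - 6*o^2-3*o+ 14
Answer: 2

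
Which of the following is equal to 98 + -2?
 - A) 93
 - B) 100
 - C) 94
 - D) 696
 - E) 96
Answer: E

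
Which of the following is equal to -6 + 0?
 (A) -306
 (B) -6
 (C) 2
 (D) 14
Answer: B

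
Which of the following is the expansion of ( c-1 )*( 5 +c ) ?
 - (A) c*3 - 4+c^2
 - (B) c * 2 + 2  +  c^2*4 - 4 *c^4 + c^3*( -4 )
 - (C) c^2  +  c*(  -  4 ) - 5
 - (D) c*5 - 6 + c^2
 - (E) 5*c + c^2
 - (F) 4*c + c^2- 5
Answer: F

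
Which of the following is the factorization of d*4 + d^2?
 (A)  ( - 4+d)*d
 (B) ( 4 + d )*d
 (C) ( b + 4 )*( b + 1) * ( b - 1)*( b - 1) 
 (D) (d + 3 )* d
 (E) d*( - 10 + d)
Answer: B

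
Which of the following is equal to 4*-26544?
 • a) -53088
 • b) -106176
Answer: b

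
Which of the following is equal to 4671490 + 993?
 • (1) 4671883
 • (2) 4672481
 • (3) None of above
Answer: 3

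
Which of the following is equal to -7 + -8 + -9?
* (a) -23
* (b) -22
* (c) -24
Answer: c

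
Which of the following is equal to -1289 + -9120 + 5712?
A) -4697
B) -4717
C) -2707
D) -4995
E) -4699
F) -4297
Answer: A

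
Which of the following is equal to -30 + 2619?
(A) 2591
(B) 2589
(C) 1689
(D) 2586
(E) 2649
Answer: B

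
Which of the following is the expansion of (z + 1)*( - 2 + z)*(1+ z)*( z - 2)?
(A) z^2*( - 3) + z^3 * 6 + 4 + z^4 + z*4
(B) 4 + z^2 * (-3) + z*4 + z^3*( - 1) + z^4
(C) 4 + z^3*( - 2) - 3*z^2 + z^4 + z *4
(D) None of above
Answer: C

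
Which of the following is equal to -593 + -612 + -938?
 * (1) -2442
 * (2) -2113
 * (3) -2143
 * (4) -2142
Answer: 3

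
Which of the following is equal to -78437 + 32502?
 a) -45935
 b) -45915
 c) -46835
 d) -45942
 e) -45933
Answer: a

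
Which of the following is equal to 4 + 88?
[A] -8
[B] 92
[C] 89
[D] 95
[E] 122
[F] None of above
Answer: B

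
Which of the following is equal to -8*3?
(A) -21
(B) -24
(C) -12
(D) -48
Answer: B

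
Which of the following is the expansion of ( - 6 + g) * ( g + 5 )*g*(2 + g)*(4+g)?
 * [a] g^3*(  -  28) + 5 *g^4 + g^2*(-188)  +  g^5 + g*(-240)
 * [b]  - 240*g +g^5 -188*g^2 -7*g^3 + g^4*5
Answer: a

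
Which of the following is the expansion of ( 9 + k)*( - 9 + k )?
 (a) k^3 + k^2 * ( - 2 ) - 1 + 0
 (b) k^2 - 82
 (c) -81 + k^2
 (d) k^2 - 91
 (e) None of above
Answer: c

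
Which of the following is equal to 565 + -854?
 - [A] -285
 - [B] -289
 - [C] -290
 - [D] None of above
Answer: B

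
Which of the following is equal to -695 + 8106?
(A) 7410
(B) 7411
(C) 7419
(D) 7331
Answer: B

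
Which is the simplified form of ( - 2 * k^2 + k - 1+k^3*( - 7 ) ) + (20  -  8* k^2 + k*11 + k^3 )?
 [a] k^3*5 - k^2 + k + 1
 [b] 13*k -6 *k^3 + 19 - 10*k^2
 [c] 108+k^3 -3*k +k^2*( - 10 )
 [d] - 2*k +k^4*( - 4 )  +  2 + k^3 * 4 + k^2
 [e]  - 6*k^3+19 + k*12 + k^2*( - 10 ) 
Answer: e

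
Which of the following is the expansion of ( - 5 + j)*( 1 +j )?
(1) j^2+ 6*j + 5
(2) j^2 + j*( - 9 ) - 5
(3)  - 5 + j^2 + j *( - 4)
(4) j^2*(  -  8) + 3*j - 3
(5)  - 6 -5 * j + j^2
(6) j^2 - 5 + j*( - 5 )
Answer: 3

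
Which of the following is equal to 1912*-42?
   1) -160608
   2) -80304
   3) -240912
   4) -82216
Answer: 2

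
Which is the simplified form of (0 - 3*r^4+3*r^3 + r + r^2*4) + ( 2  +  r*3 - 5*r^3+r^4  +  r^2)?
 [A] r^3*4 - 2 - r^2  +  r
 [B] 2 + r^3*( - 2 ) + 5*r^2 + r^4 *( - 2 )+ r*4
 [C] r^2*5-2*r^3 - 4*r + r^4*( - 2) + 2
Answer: B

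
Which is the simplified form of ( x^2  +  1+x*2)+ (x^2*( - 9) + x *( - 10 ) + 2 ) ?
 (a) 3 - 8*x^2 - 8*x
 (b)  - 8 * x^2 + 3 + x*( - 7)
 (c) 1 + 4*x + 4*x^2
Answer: a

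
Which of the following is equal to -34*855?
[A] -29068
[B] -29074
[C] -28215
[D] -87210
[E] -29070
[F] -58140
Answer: E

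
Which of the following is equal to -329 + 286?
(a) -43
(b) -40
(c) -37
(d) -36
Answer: a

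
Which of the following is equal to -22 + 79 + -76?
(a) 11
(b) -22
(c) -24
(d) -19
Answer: d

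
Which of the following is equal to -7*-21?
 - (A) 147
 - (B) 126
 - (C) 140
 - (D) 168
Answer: A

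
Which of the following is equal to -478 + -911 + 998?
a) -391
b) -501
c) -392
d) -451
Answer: a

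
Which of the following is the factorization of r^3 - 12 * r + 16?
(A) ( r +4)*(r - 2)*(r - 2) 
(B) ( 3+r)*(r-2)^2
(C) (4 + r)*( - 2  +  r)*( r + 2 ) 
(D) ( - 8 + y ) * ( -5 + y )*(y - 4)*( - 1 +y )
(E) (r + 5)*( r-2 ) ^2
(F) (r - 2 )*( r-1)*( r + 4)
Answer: A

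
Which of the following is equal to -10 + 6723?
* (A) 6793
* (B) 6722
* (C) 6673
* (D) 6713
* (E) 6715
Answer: D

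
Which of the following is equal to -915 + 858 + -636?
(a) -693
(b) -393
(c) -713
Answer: a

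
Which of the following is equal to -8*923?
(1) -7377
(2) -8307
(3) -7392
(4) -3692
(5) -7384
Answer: 5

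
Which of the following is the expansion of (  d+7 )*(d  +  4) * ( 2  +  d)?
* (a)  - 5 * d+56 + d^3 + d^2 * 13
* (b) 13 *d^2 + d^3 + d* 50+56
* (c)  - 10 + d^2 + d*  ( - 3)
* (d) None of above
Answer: b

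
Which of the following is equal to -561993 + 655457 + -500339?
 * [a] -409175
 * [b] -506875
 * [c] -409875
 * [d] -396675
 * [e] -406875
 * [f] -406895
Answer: e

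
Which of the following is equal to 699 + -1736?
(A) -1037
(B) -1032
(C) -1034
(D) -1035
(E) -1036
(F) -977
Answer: A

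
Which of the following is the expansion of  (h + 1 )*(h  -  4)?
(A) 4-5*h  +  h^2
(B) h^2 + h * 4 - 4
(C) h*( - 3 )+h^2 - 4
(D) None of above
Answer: C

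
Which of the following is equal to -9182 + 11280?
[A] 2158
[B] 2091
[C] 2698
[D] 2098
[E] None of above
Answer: D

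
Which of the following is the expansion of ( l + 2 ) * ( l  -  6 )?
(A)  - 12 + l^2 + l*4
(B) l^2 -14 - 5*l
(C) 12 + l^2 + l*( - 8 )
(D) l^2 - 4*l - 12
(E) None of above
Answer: D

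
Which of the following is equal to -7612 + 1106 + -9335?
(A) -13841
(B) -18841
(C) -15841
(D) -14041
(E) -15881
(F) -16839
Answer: C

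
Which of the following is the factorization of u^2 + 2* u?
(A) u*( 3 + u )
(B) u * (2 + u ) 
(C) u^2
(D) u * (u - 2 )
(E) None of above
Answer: B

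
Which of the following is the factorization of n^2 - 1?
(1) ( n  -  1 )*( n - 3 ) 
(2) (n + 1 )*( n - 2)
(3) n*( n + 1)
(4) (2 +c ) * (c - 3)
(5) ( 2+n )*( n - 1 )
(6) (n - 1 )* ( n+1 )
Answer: 6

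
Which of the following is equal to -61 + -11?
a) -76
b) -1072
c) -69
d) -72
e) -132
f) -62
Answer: d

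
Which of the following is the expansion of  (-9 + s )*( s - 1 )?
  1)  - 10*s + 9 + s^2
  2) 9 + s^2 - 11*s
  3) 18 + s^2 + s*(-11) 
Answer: 1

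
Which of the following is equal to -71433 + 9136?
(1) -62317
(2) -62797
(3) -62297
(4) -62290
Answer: 3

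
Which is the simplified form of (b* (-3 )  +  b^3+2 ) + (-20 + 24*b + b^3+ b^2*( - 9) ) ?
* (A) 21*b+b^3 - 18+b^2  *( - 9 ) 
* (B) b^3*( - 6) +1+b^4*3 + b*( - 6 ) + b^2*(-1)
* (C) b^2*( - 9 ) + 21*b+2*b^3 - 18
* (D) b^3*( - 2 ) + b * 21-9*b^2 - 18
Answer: C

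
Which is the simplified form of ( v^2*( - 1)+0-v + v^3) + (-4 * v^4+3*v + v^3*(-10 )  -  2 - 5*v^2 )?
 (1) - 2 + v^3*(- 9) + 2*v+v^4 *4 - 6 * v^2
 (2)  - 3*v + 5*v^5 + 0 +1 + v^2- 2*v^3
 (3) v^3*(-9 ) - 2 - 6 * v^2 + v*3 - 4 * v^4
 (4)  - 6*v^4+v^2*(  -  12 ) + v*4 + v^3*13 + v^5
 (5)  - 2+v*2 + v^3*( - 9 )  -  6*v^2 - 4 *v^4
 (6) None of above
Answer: 5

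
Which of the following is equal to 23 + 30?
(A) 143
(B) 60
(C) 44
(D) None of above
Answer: D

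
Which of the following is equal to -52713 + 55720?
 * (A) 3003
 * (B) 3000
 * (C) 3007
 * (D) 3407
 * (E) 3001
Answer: C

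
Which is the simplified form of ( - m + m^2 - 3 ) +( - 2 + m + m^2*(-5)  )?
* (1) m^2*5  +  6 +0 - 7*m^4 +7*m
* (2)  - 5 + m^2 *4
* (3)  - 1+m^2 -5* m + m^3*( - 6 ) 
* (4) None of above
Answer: 4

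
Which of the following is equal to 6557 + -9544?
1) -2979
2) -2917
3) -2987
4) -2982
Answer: 3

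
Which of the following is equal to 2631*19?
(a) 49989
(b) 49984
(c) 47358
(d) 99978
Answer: a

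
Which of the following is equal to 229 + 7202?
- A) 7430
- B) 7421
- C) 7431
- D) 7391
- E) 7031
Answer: C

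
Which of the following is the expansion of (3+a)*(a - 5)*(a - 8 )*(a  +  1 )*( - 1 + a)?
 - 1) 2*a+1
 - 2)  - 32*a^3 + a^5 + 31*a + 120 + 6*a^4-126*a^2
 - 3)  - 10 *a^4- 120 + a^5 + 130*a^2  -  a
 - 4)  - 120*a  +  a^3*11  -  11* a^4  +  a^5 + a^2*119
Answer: 3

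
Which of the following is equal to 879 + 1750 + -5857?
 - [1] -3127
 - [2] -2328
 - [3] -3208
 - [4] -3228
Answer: 4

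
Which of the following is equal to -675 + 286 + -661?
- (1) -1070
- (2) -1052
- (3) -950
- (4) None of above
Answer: 4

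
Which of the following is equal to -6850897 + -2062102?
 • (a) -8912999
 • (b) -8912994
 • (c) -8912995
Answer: a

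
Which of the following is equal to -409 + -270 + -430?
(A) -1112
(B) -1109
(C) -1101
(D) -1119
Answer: B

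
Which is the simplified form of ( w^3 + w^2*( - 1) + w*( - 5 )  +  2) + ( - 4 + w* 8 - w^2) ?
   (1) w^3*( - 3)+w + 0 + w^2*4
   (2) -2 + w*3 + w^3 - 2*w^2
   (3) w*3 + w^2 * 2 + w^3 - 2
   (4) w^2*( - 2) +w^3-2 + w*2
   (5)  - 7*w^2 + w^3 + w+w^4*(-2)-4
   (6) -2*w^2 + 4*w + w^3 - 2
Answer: 2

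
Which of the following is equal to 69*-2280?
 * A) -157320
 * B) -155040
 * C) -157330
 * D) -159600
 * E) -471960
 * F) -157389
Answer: A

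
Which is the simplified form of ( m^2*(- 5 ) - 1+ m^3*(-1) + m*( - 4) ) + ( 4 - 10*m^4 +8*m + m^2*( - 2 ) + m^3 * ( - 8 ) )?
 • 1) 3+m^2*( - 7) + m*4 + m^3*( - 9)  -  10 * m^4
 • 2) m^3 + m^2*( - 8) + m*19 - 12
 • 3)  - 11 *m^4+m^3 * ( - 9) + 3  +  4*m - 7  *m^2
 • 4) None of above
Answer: 1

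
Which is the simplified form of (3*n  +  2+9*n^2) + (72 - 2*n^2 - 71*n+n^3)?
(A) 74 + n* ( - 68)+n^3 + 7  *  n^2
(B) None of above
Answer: A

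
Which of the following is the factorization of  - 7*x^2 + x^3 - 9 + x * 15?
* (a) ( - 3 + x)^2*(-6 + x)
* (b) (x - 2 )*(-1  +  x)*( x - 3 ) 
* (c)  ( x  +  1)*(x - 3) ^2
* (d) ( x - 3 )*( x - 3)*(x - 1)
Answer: d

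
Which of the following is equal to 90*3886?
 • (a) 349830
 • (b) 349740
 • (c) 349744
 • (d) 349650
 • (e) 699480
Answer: b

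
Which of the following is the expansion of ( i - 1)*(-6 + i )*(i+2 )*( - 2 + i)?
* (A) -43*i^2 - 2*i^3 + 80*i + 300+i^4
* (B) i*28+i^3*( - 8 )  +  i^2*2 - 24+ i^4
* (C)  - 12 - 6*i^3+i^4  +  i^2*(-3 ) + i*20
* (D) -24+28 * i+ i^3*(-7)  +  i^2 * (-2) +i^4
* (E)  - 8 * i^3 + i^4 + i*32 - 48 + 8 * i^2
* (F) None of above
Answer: F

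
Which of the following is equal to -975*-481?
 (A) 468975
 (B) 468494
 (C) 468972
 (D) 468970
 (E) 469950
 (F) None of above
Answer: A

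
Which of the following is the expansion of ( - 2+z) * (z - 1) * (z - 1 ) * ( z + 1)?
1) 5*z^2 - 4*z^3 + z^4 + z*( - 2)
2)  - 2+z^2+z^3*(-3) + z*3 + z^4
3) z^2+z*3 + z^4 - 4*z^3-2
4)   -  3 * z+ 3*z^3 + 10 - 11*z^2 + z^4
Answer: 2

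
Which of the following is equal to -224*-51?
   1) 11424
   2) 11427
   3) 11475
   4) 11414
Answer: 1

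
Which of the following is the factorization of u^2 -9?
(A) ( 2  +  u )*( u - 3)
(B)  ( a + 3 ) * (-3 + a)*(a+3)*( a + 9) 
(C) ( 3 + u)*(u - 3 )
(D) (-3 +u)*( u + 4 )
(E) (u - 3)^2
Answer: C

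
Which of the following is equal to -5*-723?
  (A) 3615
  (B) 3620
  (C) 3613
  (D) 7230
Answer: A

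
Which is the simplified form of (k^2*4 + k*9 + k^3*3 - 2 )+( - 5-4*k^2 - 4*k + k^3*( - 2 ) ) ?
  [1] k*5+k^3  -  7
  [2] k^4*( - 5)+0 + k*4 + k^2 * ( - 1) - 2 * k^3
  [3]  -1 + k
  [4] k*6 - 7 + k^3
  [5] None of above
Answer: 1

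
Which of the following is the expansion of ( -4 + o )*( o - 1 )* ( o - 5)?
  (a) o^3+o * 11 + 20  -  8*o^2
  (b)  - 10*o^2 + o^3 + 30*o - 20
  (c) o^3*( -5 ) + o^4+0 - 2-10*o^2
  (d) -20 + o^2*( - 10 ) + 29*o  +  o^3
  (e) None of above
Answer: d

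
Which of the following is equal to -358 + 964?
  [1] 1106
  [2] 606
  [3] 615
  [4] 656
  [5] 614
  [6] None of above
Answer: 2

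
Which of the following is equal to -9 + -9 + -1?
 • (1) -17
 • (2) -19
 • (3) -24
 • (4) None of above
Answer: 2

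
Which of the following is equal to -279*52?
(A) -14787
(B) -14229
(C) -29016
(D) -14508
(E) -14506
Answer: D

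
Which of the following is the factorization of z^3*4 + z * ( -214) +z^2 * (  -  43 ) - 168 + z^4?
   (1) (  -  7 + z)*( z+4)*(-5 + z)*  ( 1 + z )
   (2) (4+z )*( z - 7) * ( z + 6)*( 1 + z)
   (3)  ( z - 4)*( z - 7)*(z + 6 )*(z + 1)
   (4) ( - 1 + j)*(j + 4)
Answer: 2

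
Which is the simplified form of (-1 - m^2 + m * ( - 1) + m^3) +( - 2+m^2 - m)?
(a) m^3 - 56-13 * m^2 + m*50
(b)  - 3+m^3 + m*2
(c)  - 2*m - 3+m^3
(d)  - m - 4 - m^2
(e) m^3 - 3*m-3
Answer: c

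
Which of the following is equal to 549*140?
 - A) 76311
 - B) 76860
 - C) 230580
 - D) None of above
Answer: B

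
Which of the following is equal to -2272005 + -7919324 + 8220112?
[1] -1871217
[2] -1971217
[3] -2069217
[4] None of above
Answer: 2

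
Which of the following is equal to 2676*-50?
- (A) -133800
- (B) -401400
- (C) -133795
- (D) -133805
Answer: A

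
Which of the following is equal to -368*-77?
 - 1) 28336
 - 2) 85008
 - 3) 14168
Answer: 1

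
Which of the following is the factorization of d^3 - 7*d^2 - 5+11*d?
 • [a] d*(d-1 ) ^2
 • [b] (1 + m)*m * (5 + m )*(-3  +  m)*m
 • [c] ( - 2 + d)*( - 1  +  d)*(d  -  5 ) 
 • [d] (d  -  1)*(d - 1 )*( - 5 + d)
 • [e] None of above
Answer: d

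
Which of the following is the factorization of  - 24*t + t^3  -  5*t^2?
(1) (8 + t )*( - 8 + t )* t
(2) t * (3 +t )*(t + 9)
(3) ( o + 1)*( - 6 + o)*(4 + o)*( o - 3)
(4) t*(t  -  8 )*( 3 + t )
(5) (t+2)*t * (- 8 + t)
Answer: 4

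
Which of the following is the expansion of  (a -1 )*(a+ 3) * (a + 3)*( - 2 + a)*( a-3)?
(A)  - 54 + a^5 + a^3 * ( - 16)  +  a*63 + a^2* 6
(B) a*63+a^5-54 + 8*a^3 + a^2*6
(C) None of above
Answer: A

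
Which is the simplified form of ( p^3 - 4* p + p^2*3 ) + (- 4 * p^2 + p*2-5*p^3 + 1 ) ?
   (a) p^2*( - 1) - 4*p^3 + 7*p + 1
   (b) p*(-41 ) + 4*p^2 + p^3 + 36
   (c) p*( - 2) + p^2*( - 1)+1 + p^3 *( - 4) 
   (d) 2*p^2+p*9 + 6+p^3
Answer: c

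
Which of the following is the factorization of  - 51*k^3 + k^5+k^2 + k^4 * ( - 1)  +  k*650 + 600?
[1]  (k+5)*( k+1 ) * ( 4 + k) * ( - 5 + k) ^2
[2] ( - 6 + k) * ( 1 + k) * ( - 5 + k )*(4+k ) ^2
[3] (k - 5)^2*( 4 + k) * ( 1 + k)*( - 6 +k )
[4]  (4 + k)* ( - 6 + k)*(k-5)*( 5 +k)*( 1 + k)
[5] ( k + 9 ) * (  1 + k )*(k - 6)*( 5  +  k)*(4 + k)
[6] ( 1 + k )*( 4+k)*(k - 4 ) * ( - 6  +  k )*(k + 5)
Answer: 4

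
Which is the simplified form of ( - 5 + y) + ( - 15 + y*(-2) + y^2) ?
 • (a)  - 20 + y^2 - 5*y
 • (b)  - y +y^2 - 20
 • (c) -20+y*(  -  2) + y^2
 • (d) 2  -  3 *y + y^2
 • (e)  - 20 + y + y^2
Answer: b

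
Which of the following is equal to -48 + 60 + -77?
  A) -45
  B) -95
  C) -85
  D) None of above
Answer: D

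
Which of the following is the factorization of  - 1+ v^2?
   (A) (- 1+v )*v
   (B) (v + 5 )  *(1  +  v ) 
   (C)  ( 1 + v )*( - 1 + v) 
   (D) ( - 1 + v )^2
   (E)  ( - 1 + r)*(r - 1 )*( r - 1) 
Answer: C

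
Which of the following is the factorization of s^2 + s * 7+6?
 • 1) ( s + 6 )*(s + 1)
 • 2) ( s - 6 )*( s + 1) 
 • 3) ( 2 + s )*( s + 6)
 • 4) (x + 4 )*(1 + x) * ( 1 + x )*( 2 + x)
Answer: 1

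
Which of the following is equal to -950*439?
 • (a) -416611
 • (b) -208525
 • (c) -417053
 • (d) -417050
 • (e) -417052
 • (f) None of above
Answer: d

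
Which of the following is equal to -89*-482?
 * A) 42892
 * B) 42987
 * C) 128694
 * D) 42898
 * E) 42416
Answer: D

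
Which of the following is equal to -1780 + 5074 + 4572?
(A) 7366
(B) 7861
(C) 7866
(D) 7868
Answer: C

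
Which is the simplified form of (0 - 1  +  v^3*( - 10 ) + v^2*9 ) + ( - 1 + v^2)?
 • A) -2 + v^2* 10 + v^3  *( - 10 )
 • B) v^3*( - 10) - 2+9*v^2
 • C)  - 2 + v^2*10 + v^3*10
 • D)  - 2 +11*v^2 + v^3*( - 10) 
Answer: A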